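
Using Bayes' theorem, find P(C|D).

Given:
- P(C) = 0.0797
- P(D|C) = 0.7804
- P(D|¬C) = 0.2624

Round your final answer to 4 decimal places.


Bayes' theorem: P(C|D) = P(D|C) × P(C) / P(D)

Step 1: Calculate P(D) using law of total probability
P(D) = P(D|C)P(C) + P(D|¬C)P(¬C)
     = 0.7804 × 0.0797 + 0.2624 × 0.9203
     = 0.06219788 + 0.24148672
     = 0.30368460

Step 2: Apply Bayes' theorem
P(C|D) = P(D|C) × P(C) / P(D)
       = 0.06219788 / 0.30368460
       = 0.2048


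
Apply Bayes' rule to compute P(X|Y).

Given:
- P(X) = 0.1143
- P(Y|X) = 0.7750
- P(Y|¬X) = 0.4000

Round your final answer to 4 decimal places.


Bayes' theorem: P(X|Y) = P(Y|X) × P(X) / P(Y)

Step 1: Calculate P(Y) using law of total probability
P(Y) = P(Y|X)P(X) + P(Y|¬X)P(¬X)
     = 0.7750 × 0.1143 + 0.4000 × 0.8857
     = 0.08858250 + 0.35428000
     = 0.44286250

Step 2: Apply Bayes' theorem
P(X|Y) = P(Y|X) × P(X) / P(Y)
       = 0.08858250 / 0.44286250
       = 0.2000


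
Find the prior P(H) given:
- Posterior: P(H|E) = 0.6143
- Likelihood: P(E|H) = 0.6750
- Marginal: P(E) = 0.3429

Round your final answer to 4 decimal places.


From Bayes' theorem: P(H|E) = P(E|H) × P(H) / P(E)

Rearranging for P(H):
P(H) = P(H|E) × P(E) / P(E|H)
     = 0.6143 × 0.3429 / 0.6750
     = 0.21064347 / 0.6750
     = 0.3121


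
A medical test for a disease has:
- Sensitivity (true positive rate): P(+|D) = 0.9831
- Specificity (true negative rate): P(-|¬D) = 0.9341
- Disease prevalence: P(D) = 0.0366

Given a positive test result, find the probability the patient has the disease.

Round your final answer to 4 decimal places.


Let D = has disease, + = positive test

Given:
- P(D) = 0.0366 (prevalence)
- P(+|D) = 0.9831 (sensitivity)
- P(-|¬D) = 0.9341 (specificity)
- P(+|¬D) = 0.0659 (false positive rate = 1 - specificity)

Step 1: Find P(+)
P(+) = P(+|D)P(D) + P(+|¬D)P(¬D)
     = 0.9831 × 0.0366 + 0.0659 × 0.9634
     = 0.03598146 + 0.06348806
     = 0.09946952

Step 2: Apply Bayes' theorem for P(D|+)
P(D|+) = P(+|D)P(D) / P(+)
       = 0.03598146 / 0.09946952
       = 0.3617


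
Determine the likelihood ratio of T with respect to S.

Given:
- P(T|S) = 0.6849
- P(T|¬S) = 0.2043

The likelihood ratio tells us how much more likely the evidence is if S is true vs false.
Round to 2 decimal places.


Likelihood Ratio (LR) = P(T|S) / P(T|¬S)

LR = 0.6849 / 0.2043
   = 3.35

The evidence is 3.35 times more likely if S is true than if S is false.
LR > 1, so observing T raises the odds in favor of S.


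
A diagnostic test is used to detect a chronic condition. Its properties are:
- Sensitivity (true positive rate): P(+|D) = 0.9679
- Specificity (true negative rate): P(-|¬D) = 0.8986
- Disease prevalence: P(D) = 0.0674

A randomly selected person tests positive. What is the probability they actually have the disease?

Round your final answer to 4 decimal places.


Let D = has disease, + = positive test

Given:
- P(D) = 0.0674 (prevalence)
- P(+|D) = 0.9679 (sensitivity)
- P(-|¬D) = 0.8986 (specificity)
- P(+|¬D) = 0.1014 (false positive rate = 1 - specificity)

Step 1: Find P(+)
P(+) = P(+|D)P(D) + P(+|¬D)P(¬D)
     = 0.9679 × 0.0674 + 0.1014 × 0.9326
     = 0.06523646 + 0.09456564
     = 0.15980210

Step 2: Apply Bayes' theorem for P(D|+)
P(D|+) = P(+|D)P(D) / P(+)
       = 0.06523646 / 0.15980210
       = 0.4082


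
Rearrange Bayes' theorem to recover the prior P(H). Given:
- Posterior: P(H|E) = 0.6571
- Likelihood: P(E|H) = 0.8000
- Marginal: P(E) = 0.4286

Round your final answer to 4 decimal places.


From Bayes' theorem: P(H|E) = P(E|H) × P(H) / P(E)

Rearranging for P(H):
P(H) = P(H|E) × P(E) / P(E|H)
     = 0.6571 × 0.4286 / 0.8000
     = 0.28163306 / 0.8000
     = 0.3520


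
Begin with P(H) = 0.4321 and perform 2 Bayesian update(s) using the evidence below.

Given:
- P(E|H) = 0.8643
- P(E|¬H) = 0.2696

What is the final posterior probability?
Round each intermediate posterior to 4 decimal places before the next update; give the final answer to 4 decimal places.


Sequential Bayesian updating:

Initial prior: P(H) = 0.4321

Update 1:
  P(E) = 0.8643 × 0.4321 + 0.2696 × 0.5679 = 0.37346403 + 0.15310584 = 0.52656987
  P(H|E) = 0.37346403 / 0.52656987 = 0.7092

Update 2:
  P(E) = 0.8643 × 0.7092 + 0.2696 × 0.2908 = 0.61296156 + 0.07839968 = 0.69136124
  P(H|E) = 0.61296156 / 0.69136124 = 0.8866

Final posterior: 0.8866


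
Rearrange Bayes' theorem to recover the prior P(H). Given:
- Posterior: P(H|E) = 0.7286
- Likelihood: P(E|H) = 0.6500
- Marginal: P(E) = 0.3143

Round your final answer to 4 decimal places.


From Bayes' theorem: P(H|E) = P(E|H) × P(H) / P(E)

Rearranging for P(H):
P(H) = P(H|E) × P(E) / P(E|H)
     = 0.7286 × 0.3143 / 0.6500
     = 0.22899898 / 0.6500
     = 0.3523


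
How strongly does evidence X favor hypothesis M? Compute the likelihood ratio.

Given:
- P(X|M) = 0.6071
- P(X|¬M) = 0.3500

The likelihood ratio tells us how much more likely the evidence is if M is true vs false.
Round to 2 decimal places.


Likelihood Ratio (LR) = P(X|M) / P(X|¬M)

LR = 0.6071 / 0.3500
   = 1.73

The evidence is 1.73 times more likely if M is true than if M is false.
Because LR exceeds 1, X is evidence for M.


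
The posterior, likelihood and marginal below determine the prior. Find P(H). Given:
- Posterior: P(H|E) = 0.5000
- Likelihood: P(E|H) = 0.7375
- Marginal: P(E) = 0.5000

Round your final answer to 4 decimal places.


From Bayes' theorem: P(H|E) = P(E|H) × P(H) / P(E)

Rearranging for P(H):
P(H) = P(H|E) × P(E) / P(E|H)
     = 0.5000 × 0.5000 / 0.7375
     = 0.25000000 / 0.7375
     = 0.3390


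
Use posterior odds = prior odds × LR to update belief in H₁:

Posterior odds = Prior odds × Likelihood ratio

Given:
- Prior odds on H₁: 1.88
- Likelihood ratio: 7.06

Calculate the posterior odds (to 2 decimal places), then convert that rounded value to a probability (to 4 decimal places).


Step 1: Calculate posterior odds
Posterior odds = Prior odds × LR
               = 1.88 × 7.06
               = 13.27

Step 2: Convert to probability
P(H₁|E) = Posterior odds / (1 + Posterior odds)
       = 13.27 / (1 + 13.27)
       = 13.27 / 14.27
       = 0.9299

The evidence increased P(H₁) from 0.6528 to 0.9299.


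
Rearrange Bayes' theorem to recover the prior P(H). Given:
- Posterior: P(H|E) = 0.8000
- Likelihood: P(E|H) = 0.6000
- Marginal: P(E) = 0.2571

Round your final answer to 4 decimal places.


From Bayes' theorem: P(H|E) = P(E|H) × P(H) / P(E)

Rearranging for P(H):
P(H) = P(H|E) × P(E) / P(E|H)
     = 0.8000 × 0.2571 / 0.6000
     = 0.20568000 / 0.6000
     = 0.3428


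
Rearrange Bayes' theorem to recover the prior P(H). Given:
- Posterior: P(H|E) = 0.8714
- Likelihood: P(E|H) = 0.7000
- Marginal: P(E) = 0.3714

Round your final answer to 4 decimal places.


From Bayes' theorem: P(H|E) = P(E|H) × P(H) / P(E)

Rearranging for P(H):
P(H) = P(H|E) × P(E) / P(E|H)
     = 0.8714 × 0.3714 / 0.7000
     = 0.32363796 / 0.7000
     = 0.4623


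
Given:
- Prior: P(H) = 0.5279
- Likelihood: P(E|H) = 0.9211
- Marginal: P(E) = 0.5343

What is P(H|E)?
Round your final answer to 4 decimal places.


Using Bayes' theorem:

P(H|E) = P(E|H) × P(H) / P(E)
       = 0.9211 × 0.5279 / 0.5343
       = 0.48624869 / 0.5343
       = 0.9101

The evidence strengthens our belief in H.
Prior: 0.5279 → Posterior: 0.9101


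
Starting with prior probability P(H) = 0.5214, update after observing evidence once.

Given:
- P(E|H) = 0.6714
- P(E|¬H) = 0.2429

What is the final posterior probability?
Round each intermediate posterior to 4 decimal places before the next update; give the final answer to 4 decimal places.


Sequential Bayesian updating:

Initial prior: P(H) = 0.5214

Update 1:
  P(E) = 0.6714 × 0.5214 + 0.2429 × 0.4786 = 0.35006796 + 0.11625194 = 0.46631990
  P(H|E) = 0.35006796 / 0.46631990 = 0.7507

Final posterior: 0.7507


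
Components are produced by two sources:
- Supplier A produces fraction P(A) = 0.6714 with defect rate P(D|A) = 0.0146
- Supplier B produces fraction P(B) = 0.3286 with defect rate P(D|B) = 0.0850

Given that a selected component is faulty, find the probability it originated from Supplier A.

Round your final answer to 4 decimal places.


Let A = from Supplier A, D = faulty

Given:
- P(A) = 0.6714, P(B) = 0.3286
- P(D|A) = 0.0146, P(D|B) = 0.0850

Step 1: Find P(D)
P(D) = P(D|A)P(A) + P(D|B)P(B)
     = 0.0146 × 0.6714 + 0.0850 × 0.3286
     = 0.00980244 + 0.02793100
     = 0.03773344

Step 2: Apply Bayes' theorem
P(A|D) = P(D|A)P(A) / P(D)
       = 0.00980244 / 0.03773344
       = 0.2598


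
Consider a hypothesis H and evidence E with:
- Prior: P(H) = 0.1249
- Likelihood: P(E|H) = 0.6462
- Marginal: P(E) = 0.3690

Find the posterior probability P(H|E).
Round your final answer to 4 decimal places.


Using Bayes' theorem:

P(H|E) = P(E|H) × P(H) / P(E)
       = 0.6462 × 0.1249 / 0.3690
       = 0.08071038 / 0.3690
       = 0.2187

The evidence strengthens our belief in H.
Prior: 0.1249 → Posterior: 0.2187


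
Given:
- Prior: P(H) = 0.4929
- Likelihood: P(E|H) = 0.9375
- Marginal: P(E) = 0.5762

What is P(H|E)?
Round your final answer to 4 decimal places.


Using Bayes' theorem:

P(H|E) = P(E|H) × P(H) / P(E)
       = 0.9375 × 0.4929 / 0.5762
       = 0.46209375 / 0.5762
       = 0.8020

The evidence strengthens our belief in H.
Prior: 0.4929 → Posterior: 0.8020


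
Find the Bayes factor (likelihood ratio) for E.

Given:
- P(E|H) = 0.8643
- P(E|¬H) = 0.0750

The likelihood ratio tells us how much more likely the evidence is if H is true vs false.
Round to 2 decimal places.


Likelihood Ratio (LR) = P(E|H) / P(E|¬H)

LR = 0.8643 / 0.0750
   = 11.52

The evidence is 11.52 times more likely if H is true than if H is false.
Since LR > 1, the evidence supports H over ¬H.


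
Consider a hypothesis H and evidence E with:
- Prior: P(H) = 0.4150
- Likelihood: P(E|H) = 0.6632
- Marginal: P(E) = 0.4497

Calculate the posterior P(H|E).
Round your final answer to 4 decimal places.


Using Bayes' theorem:

P(H|E) = P(E|H) × P(H) / P(E)
       = 0.6632 × 0.4150 / 0.4497
       = 0.27522800 / 0.4497
       = 0.6120

The evidence strengthens our belief in H.
Prior: 0.4150 → Posterior: 0.6120


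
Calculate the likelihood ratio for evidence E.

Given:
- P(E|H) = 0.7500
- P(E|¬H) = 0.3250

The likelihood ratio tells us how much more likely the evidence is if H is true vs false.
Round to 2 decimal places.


Likelihood Ratio (LR) = P(E|H) / P(E|¬H)

LR = 0.7500 / 0.3250
   = 2.31

The evidence is 2.31 times more likely if H is true than if H is false.
LR > 1, so observing E raises the odds in favor of H.


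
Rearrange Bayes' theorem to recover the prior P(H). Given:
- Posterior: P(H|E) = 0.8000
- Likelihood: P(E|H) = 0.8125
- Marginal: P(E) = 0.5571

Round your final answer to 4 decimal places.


From Bayes' theorem: P(H|E) = P(E|H) × P(H) / P(E)

Rearranging for P(H):
P(H) = P(H|E) × P(E) / P(E|H)
     = 0.8000 × 0.5571 / 0.8125
     = 0.44568000 / 0.8125
     = 0.5485


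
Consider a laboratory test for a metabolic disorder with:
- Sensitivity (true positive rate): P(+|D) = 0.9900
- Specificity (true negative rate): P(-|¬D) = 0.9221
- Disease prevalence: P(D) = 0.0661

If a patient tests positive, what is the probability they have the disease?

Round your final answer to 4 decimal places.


Let D = has disease, + = positive test

Given:
- P(D) = 0.0661 (prevalence)
- P(+|D) = 0.9900 (sensitivity)
- P(-|¬D) = 0.9221 (specificity)
- P(+|¬D) = 0.0779 (false positive rate = 1 - specificity)

Step 1: Find P(+)
P(+) = P(+|D)P(D) + P(+|¬D)P(¬D)
     = 0.9900 × 0.0661 + 0.0779 × 0.9339
     = 0.06543900 + 0.07275081
     = 0.13818981

Step 2: Apply Bayes' theorem for P(D|+)
P(D|+) = P(+|D)P(D) / P(+)
       = 0.06543900 / 0.13818981
       = 0.4735


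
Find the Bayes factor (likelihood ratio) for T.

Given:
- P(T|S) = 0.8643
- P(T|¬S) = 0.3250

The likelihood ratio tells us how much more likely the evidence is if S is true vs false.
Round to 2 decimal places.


Likelihood Ratio (LR) = P(T|S) / P(T|¬S)

LR = 0.8643 / 0.3250
   = 2.66

The evidence is 2.66 times more likely if S is true than if S is false.
Because LR exceeds 1, T is evidence for S.


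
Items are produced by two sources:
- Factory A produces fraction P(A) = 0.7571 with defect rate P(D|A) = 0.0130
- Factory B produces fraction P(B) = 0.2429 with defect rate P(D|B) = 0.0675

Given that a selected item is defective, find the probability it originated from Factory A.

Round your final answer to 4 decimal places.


Let A = from Factory A, D = defective

Given:
- P(A) = 0.7571, P(B) = 0.2429
- P(D|A) = 0.0130, P(D|B) = 0.0675

Step 1: Find P(D)
P(D) = P(D|A)P(A) + P(D|B)P(B)
     = 0.0130 × 0.7571 + 0.0675 × 0.2429
     = 0.00984230 + 0.01639575
     = 0.02623805

Step 2: Apply Bayes' theorem
P(A|D) = P(D|A)P(A) / P(D)
       = 0.00984230 / 0.02623805
       = 0.3751


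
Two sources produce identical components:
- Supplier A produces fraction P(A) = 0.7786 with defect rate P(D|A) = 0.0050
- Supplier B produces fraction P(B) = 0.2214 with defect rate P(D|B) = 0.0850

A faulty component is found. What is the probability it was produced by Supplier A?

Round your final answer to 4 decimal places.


Let A = from Supplier A, D = faulty

Given:
- P(A) = 0.7786, P(B) = 0.2214
- P(D|A) = 0.0050, P(D|B) = 0.0850

Step 1: Find P(D)
P(D) = P(D|A)P(A) + P(D|B)P(B)
     = 0.0050 × 0.7786 + 0.0850 × 0.2214
     = 0.00389300 + 0.01881900
     = 0.02271200

Step 2: Apply Bayes' theorem
P(A|D) = P(D|A)P(A) / P(D)
       = 0.00389300 / 0.02271200
       = 0.1714


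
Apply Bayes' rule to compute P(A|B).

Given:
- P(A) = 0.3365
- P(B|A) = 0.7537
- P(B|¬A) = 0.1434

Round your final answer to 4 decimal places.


Bayes' theorem: P(A|B) = P(B|A) × P(A) / P(B)

Step 1: Calculate P(B) using law of total probability
P(B) = P(B|A)P(A) + P(B|¬A)P(¬A)
     = 0.7537 × 0.3365 + 0.1434 × 0.6635
     = 0.25362005 + 0.09514590
     = 0.34876595

Step 2: Apply Bayes' theorem
P(A|B) = P(B|A) × P(A) / P(B)
       = 0.25362005 / 0.34876595
       = 0.7272


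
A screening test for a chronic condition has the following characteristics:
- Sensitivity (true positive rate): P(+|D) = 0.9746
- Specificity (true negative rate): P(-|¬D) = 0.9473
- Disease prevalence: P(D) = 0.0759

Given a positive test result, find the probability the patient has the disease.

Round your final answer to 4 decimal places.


Let D = has disease, + = positive test

Given:
- P(D) = 0.0759 (prevalence)
- P(+|D) = 0.9746 (sensitivity)
- P(-|¬D) = 0.9473 (specificity)
- P(+|¬D) = 0.0527 (false positive rate = 1 - specificity)

Step 1: Find P(+)
P(+) = P(+|D)P(D) + P(+|¬D)P(¬D)
     = 0.9746 × 0.0759 + 0.0527 × 0.9241
     = 0.07397214 + 0.04870007
     = 0.12267221

Step 2: Apply Bayes' theorem for P(D|+)
P(D|+) = P(+|D)P(D) / P(+)
       = 0.07397214 / 0.12267221
       = 0.6030


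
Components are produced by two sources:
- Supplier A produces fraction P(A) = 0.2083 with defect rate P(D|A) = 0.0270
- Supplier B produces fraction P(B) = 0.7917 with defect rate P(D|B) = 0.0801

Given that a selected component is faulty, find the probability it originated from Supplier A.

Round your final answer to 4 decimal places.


Let A = from Supplier A, D = faulty

Given:
- P(A) = 0.2083, P(B) = 0.7917
- P(D|A) = 0.0270, P(D|B) = 0.0801

Step 1: Find P(D)
P(D) = P(D|A)P(A) + P(D|B)P(B)
     = 0.0270 × 0.2083 + 0.0801 × 0.7917
     = 0.00562410 + 0.06341517
     = 0.06903927

Step 2: Apply Bayes' theorem
P(A|D) = P(D|A)P(A) / P(D)
       = 0.00562410 / 0.06903927
       = 0.0815


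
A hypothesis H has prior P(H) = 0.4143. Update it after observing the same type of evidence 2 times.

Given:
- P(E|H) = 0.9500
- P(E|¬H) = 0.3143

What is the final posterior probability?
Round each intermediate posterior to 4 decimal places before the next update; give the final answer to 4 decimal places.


Sequential Bayesian updating:

Initial prior: P(H) = 0.4143

Update 1:
  P(E) = 0.9500 × 0.4143 + 0.3143 × 0.5857 = 0.39358500 + 0.18408551 = 0.57767051
  P(H|E) = 0.39358500 / 0.57767051 = 0.6813

Update 2:
  P(E) = 0.9500 × 0.6813 + 0.3143 × 0.3187 = 0.64723500 + 0.10016741 = 0.74740241
  P(H|E) = 0.64723500 / 0.74740241 = 0.8660

Final posterior: 0.8660


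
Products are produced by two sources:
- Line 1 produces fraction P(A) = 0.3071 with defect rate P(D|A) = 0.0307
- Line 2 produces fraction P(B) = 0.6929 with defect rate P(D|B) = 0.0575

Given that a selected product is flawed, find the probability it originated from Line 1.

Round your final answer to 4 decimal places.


Let A = from Line 1, D = flawed

Given:
- P(A) = 0.3071, P(B) = 0.6929
- P(D|A) = 0.0307, P(D|B) = 0.0575

Step 1: Find P(D)
P(D) = P(D|A)P(A) + P(D|B)P(B)
     = 0.0307 × 0.3071 + 0.0575 × 0.6929
     = 0.00942797 + 0.03984175
     = 0.04926972

Step 2: Apply Bayes' theorem
P(A|D) = P(D|A)P(A) / P(D)
       = 0.00942797 / 0.04926972
       = 0.1914


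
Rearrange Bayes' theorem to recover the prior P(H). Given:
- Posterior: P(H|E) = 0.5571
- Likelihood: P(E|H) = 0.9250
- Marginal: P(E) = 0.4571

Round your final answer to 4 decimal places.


From Bayes' theorem: P(H|E) = P(E|H) × P(H) / P(E)

Rearranging for P(H):
P(H) = P(H|E) × P(E) / P(E|H)
     = 0.5571 × 0.4571 / 0.9250
     = 0.25465041 / 0.9250
     = 0.2753


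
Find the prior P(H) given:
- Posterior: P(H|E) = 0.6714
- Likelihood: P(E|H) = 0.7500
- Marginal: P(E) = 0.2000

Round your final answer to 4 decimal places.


From Bayes' theorem: P(H|E) = P(E|H) × P(H) / P(E)

Rearranging for P(H):
P(H) = P(H|E) × P(E) / P(E|H)
     = 0.6714 × 0.2000 / 0.7500
     = 0.13428000 / 0.7500
     = 0.1790


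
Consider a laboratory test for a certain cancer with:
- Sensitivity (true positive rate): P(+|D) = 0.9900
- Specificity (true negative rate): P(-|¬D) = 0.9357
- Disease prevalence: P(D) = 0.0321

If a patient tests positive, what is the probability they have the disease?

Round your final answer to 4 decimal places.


Let D = has disease, + = positive test

Given:
- P(D) = 0.0321 (prevalence)
- P(+|D) = 0.9900 (sensitivity)
- P(-|¬D) = 0.9357 (specificity)
- P(+|¬D) = 0.0643 (false positive rate = 1 - specificity)

Step 1: Find P(+)
P(+) = P(+|D)P(D) + P(+|¬D)P(¬D)
     = 0.9900 × 0.0321 + 0.0643 × 0.9679
     = 0.03177900 + 0.06223597
     = 0.09401497

Step 2: Apply Bayes' theorem for P(D|+)
P(D|+) = P(+|D)P(D) / P(+)
       = 0.03177900 / 0.09401497
       = 0.3380


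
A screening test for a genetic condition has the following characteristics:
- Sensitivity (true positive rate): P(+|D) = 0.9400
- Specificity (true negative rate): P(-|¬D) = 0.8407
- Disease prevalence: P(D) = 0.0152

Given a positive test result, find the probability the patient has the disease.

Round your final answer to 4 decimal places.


Let D = has disease, + = positive test

Given:
- P(D) = 0.0152 (prevalence)
- P(+|D) = 0.9400 (sensitivity)
- P(-|¬D) = 0.8407 (specificity)
- P(+|¬D) = 0.1593 (false positive rate = 1 - specificity)

Step 1: Find P(+)
P(+) = P(+|D)P(D) + P(+|¬D)P(¬D)
     = 0.9400 × 0.0152 + 0.1593 × 0.9848
     = 0.01428800 + 0.15687864
     = 0.17116664

Step 2: Apply Bayes' theorem for P(D|+)
P(D|+) = P(+|D)P(D) / P(+)
       = 0.01428800 / 0.17116664
       = 0.0835


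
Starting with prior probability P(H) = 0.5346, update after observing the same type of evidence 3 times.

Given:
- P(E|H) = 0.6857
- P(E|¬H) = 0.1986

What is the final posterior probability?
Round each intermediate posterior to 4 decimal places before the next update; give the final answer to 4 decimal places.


Sequential Bayesian updating:

Initial prior: P(H) = 0.5346

Update 1:
  P(E) = 0.6857 × 0.5346 + 0.1986 × 0.4654 = 0.36657522 + 0.09242844 = 0.45900366
  P(H|E) = 0.36657522 / 0.45900366 = 0.7986

Update 2:
  P(E) = 0.6857 × 0.7986 + 0.1986 × 0.2014 = 0.54760002 + 0.03999804 = 0.58759806
  P(H|E) = 0.54760002 / 0.58759806 = 0.9319

Update 3:
  P(E) = 0.6857 × 0.9319 + 0.1986 × 0.0681 = 0.63900383 + 0.01352466 = 0.65252849
  P(H|E) = 0.63900383 / 0.65252849 = 0.9793

Final posterior: 0.9793


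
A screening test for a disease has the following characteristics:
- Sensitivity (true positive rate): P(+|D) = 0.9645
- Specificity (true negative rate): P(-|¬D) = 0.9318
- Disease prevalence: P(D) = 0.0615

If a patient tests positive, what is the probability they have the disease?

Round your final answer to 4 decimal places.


Let D = has disease, + = positive test

Given:
- P(D) = 0.0615 (prevalence)
- P(+|D) = 0.9645 (sensitivity)
- P(-|¬D) = 0.9318 (specificity)
- P(+|¬D) = 0.0682 (false positive rate = 1 - specificity)

Step 1: Find P(+)
P(+) = P(+|D)P(D) + P(+|¬D)P(¬D)
     = 0.9645 × 0.0615 + 0.0682 × 0.9385
     = 0.05931675 + 0.06400570
     = 0.12332245

Step 2: Apply Bayes' theorem for P(D|+)
P(D|+) = P(+|D)P(D) / P(+)
       = 0.05931675 / 0.12332245
       = 0.4810


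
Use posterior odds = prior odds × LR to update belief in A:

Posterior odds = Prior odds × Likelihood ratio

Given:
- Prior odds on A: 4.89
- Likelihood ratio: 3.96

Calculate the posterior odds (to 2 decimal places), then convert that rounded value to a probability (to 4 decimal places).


Step 1: Calculate posterior odds
Posterior odds = Prior odds × LR
               = 4.89 × 3.96
               = 19.36

Step 2: Convert to probability
P(A|E) = Posterior odds / (1 + Posterior odds)
       = 19.36 / (1 + 19.36)
       = 19.36 / 20.36
       = 0.9509

The evidence increased P(A) from 0.8302 to 0.9509.


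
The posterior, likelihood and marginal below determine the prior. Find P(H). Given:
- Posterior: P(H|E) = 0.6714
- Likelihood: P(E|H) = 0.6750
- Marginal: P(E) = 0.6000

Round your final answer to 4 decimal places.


From Bayes' theorem: P(H|E) = P(E|H) × P(H) / P(E)

Rearranging for P(H):
P(H) = P(H|E) × P(E) / P(E|H)
     = 0.6714 × 0.6000 / 0.6750
     = 0.40284000 / 0.6750
     = 0.5968


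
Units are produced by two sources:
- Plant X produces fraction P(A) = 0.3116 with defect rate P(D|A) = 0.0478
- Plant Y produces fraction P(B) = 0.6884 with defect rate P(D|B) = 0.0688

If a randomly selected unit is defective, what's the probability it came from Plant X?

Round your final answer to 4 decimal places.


Let A = from Plant X, D = defective

Given:
- P(A) = 0.3116, P(B) = 0.6884
- P(D|A) = 0.0478, P(D|B) = 0.0688

Step 1: Find P(D)
P(D) = P(D|A)P(A) + P(D|B)P(B)
     = 0.0478 × 0.3116 + 0.0688 × 0.6884
     = 0.01489448 + 0.04736192
     = 0.06225640

Step 2: Apply Bayes' theorem
P(A|D) = P(D|A)P(A) / P(D)
       = 0.01489448 / 0.06225640
       = 0.2392


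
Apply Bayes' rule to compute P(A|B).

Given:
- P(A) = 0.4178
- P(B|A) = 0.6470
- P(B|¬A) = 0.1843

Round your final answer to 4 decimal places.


Bayes' theorem: P(A|B) = P(B|A) × P(A) / P(B)

Step 1: Calculate P(B) using law of total probability
P(B) = P(B|A)P(A) + P(B|¬A)P(¬A)
     = 0.6470 × 0.4178 + 0.1843 × 0.5822
     = 0.27031660 + 0.10729946
     = 0.37761606

Step 2: Apply Bayes' theorem
P(A|B) = P(B|A) × P(A) / P(B)
       = 0.27031660 / 0.37761606
       = 0.7159


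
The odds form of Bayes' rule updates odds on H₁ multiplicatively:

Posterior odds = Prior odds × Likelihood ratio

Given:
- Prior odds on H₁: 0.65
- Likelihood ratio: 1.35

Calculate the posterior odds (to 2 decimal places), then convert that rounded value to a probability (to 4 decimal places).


Step 1: Calculate posterior odds
Posterior odds = Prior odds × LR
               = 0.65 × 1.35
               = 0.88

Step 2: Convert to probability
P(H₁|E) = Posterior odds / (1 + Posterior odds)
       = 0.88 / (1 + 0.88)
       = 0.88 / 1.88
       = 0.4681

The evidence increased P(H₁) from 0.3939 to 0.4681.


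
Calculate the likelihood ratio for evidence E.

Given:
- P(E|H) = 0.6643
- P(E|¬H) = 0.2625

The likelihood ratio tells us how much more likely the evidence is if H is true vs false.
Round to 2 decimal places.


Likelihood Ratio (LR) = P(E|H) / P(E|¬H)

LR = 0.6643 / 0.2625
   = 2.53

The evidence is 2.53 times more likely if H is true than if H is false.
Because LR exceeds 1, E is evidence for H.


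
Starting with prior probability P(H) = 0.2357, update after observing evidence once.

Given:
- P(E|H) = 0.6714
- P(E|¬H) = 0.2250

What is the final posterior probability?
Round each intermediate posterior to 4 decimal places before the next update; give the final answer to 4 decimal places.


Sequential Bayesian updating:

Initial prior: P(H) = 0.2357

Update 1:
  P(E) = 0.6714 × 0.2357 + 0.2250 × 0.7643 = 0.15824898 + 0.17196750 = 0.33021648
  P(H|E) = 0.15824898 / 0.33021648 = 0.4792

Final posterior: 0.4792


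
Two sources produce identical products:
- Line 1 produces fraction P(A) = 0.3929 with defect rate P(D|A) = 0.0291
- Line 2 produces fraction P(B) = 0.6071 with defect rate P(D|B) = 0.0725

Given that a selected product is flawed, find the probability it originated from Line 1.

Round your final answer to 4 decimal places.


Let A = from Line 1, D = flawed

Given:
- P(A) = 0.3929, P(B) = 0.6071
- P(D|A) = 0.0291, P(D|B) = 0.0725

Step 1: Find P(D)
P(D) = P(D|A)P(A) + P(D|B)P(B)
     = 0.0291 × 0.3929 + 0.0725 × 0.6071
     = 0.01143339 + 0.04401475
     = 0.05544814

Step 2: Apply Bayes' theorem
P(A|D) = P(D|A)P(A) / P(D)
       = 0.01143339 / 0.05544814
       = 0.2062


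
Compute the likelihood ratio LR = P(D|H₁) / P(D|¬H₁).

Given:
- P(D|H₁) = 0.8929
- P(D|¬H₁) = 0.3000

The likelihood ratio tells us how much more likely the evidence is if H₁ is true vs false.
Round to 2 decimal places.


Likelihood Ratio (LR) = P(D|H₁) / P(D|¬H₁)

LR = 0.8929 / 0.3000
   = 2.98

The evidence is 2.98 times more likely if H₁ is true than if H₁ is false.
LR > 1, so observing D raises the odds in favor of H₁.


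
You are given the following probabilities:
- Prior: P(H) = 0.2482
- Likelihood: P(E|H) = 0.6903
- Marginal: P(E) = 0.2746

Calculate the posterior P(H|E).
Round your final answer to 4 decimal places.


Using Bayes' theorem:

P(H|E) = P(E|H) × P(H) / P(E)
       = 0.6903 × 0.2482 / 0.2746
       = 0.17133246 / 0.2746
       = 0.6239

The evidence strengthens our belief in H.
Prior: 0.2482 → Posterior: 0.6239


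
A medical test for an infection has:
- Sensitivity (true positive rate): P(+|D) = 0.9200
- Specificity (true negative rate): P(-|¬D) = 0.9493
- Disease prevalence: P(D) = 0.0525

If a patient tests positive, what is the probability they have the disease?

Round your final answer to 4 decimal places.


Let D = has disease, + = positive test

Given:
- P(D) = 0.0525 (prevalence)
- P(+|D) = 0.9200 (sensitivity)
- P(-|¬D) = 0.9493 (specificity)
- P(+|¬D) = 0.0507 (false positive rate = 1 - specificity)

Step 1: Find P(+)
P(+) = P(+|D)P(D) + P(+|¬D)P(¬D)
     = 0.9200 × 0.0525 + 0.0507 × 0.9475
     = 0.04830000 + 0.04803825
     = 0.09633825

Step 2: Apply Bayes' theorem for P(D|+)
P(D|+) = P(+|D)P(D) / P(+)
       = 0.04830000 / 0.09633825
       = 0.5014


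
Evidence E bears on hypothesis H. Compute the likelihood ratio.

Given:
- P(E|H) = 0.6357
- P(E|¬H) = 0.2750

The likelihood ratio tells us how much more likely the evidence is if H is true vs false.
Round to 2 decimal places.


Likelihood Ratio (LR) = P(E|H) / P(E|¬H)

LR = 0.6357 / 0.2750
   = 2.31

The evidence is 2.31 times more likely if H is true than if H is false.
Because LR exceeds 1, E is evidence for H.


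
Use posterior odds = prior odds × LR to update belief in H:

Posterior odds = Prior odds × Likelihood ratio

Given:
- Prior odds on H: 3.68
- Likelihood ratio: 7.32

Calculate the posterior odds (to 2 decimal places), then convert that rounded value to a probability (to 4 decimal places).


Step 1: Calculate posterior odds
Posterior odds = Prior odds × LR
               = 3.68 × 7.32
               = 26.94

Step 2: Convert to probability
P(H|E) = Posterior odds / (1 + Posterior odds)
       = 26.94 / (1 + 26.94)
       = 26.94 / 27.94
       = 0.9642

The evidence increased P(H) from 0.7863 to 0.9642.


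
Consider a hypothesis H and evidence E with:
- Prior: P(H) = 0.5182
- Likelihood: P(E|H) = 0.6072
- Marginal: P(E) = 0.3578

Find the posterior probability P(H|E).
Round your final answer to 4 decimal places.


Using Bayes' theorem:

P(H|E) = P(E|H) × P(H) / P(E)
       = 0.6072 × 0.5182 / 0.3578
       = 0.31465104 / 0.3578
       = 0.8794

The evidence strengthens our belief in H.
Prior: 0.5182 → Posterior: 0.8794


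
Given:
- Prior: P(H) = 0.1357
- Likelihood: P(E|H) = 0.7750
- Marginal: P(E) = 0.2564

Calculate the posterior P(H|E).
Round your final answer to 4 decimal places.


Using Bayes' theorem:

P(H|E) = P(E|H) × P(H) / P(E)
       = 0.7750 × 0.1357 / 0.2564
       = 0.10516750 / 0.2564
       = 0.4102

The evidence strengthens our belief in H.
Prior: 0.1357 → Posterior: 0.4102


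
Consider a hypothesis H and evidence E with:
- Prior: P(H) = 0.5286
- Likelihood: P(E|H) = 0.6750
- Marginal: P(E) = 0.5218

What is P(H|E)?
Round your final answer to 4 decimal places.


Using Bayes' theorem:

P(H|E) = P(E|H) × P(H) / P(E)
       = 0.6750 × 0.5286 / 0.5218
       = 0.35680500 / 0.5218
       = 0.6838

The evidence strengthens our belief in H.
Prior: 0.5286 → Posterior: 0.6838


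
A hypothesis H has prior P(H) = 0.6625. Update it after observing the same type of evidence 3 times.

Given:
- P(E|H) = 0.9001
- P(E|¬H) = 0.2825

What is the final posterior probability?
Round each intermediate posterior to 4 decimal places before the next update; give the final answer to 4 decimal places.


Sequential Bayesian updating:

Initial prior: P(H) = 0.6625

Update 1:
  P(E) = 0.9001 × 0.6625 + 0.2825 × 0.3375 = 0.59631625 + 0.09534375 = 0.69166000
  P(H|E) = 0.59631625 / 0.69166000 = 0.8622

Update 2:
  P(E) = 0.9001 × 0.8622 + 0.2825 × 0.1378 = 0.77606622 + 0.03892850 = 0.81499472
  P(H|E) = 0.77606622 / 0.81499472 = 0.9522

Update 3:
  P(E) = 0.9001 × 0.9522 + 0.2825 × 0.0478 = 0.85707522 + 0.01350350 = 0.87057872
  P(H|E) = 0.85707522 / 0.87057872 = 0.9845

Final posterior: 0.9845


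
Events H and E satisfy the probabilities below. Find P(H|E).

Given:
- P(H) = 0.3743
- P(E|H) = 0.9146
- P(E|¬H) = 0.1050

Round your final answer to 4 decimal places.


Bayes' theorem: P(H|E) = P(E|H) × P(H) / P(E)

Step 1: Calculate P(E) using law of total probability
P(E) = P(E|H)P(H) + P(E|¬H)P(¬H)
     = 0.9146 × 0.3743 + 0.1050 × 0.6257
     = 0.34233478 + 0.06569850
     = 0.40803328

Step 2: Apply Bayes' theorem
P(H|E) = P(E|H) × P(H) / P(E)
       = 0.34233478 / 0.40803328
       = 0.8390


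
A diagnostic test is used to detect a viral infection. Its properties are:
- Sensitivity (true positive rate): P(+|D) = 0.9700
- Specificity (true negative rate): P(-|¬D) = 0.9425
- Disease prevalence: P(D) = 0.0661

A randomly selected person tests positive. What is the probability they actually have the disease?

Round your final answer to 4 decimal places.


Let D = has disease, + = positive test

Given:
- P(D) = 0.0661 (prevalence)
- P(+|D) = 0.9700 (sensitivity)
- P(-|¬D) = 0.9425 (specificity)
- P(+|¬D) = 0.0575 (false positive rate = 1 - specificity)

Step 1: Find P(+)
P(+) = P(+|D)P(D) + P(+|¬D)P(¬D)
     = 0.9700 × 0.0661 + 0.0575 × 0.9339
     = 0.06411700 + 0.05369925
     = 0.11781625

Step 2: Apply Bayes' theorem for P(D|+)
P(D|+) = P(+|D)P(D) / P(+)
       = 0.06411700 / 0.11781625
       = 0.5442


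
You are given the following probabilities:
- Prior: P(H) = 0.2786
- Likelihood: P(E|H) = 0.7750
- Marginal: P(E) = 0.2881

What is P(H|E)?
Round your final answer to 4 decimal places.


Using Bayes' theorem:

P(H|E) = P(E|H) × P(H) / P(E)
       = 0.7750 × 0.2786 / 0.2881
       = 0.21591500 / 0.2881
       = 0.7494

The evidence strengthens our belief in H.
Prior: 0.2786 → Posterior: 0.7494


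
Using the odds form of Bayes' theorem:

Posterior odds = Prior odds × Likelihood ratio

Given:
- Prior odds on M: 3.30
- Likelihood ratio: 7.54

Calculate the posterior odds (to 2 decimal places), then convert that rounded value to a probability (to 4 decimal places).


Step 1: Calculate posterior odds
Posterior odds = Prior odds × LR
               = 3.30 × 7.54
               = 24.88

Step 2: Convert to probability
P(M|E) = Posterior odds / (1 + Posterior odds)
       = 24.88 / (1 + 24.88)
       = 24.88 / 25.88
       = 0.9614

The evidence increased P(M) from 0.7674 to 0.9614.


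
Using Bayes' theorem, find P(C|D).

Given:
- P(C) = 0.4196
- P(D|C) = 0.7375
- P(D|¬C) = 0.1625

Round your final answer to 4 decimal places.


Bayes' theorem: P(C|D) = P(D|C) × P(C) / P(D)

Step 1: Calculate P(D) using law of total probability
P(D) = P(D|C)P(C) + P(D|¬C)P(¬C)
     = 0.7375 × 0.4196 + 0.1625 × 0.5804
     = 0.30945500 + 0.09431500
     = 0.40377000

Step 2: Apply Bayes' theorem
P(C|D) = P(D|C) × P(C) / P(D)
       = 0.30945500 / 0.40377000
       = 0.7664


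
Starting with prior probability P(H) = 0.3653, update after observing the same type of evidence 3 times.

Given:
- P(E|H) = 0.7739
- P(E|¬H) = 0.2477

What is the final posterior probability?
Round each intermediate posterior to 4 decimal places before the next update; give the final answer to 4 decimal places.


Sequential Bayesian updating:

Initial prior: P(H) = 0.3653

Update 1:
  P(E) = 0.7739 × 0.3653 + 0.2477 × 0.6347 = 0.28270567 + 0.15721519 = 0.43992086
  P(H|E) = 0.28270567 / 0.43992086 = 0.6426

Update 2:
  P(E) = 0.7739 × 0.6426 + 0.2477 × 0.3574 = 0.49730814 + 0.08852798 = 0.58583612
  P(H|E) = 0.49730814 / 0.58583612 = 0.8489

Update 3:
  P(E) = 0.7739 × 0.8489 + 0.2477 × 0.1511 = 0.65696371 + 0.03742747 = 0.69439118
  P(H|E) = 0.65696371 / 0.69439118 = 0.9461

Final posterior: 0.9461


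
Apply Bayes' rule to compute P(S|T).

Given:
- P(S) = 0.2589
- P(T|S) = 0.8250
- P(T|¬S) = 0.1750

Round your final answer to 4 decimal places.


Bayes' theorem: P(S|T) = P(T|S) × P(S) / P(T)

Step 1: Calculate P(T) using law of total probability
P(T) = P(T|S)P(S) + P(T|¬S)P(¬S)
     = 0.8250 × 0.2589 + 0.1750 × 0.7411
     = 0.21359250 + 0.12969250
     = 0.34328500

Step 2: Apply Bayes' theorem
P(S|T) = P(T|S) × P(S) / P(T)
       = 0.21359250 / 0.34328500
       = 0.6222


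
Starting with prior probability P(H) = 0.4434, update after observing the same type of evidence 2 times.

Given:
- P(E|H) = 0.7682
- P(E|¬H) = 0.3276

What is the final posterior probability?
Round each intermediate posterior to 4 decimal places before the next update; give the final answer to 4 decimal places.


Sequential Bayesian updating:

Initial prior: P(H) = 0.4434

Update 1:
  P(E) = 0.7682 × 0.4434 + 0.3276 × 0.5566 = 0.34061988 + 0.18234216 = 0.52296204
  P(H|E) = 0.34061988 / 0.52296204 = 0.6513

Update 2:
  P(E) = 0.7682 × 0.6513 + 0.3276 × 0.3487 = 0.50032866 + 0.11423412 = 0.61456278
  P(H|E) = 0.50032866 / 0.61456278 = 0.8141

Final posterior: 0.8141


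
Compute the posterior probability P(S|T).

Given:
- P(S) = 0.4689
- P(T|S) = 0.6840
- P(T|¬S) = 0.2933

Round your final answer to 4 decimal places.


Bayes' theorem: P(S|T) = P(T|S) × P(S) / P(T)

Step 1: Calculate P(T) using law of total probability
P(T) = P(T|S)P(S) + P(T|¬S)P(¬S)
     = 0.6840 × 0.4689 + 0.2933 × 0.5311
     = 0.32072760 + 0.15577163
     = 0.47649923

Step 2: Apply Bayes' theorem
P(S|T) = P(T|S) × P(S) / P(T)
       = 0.32072760 / 0.47649923
       = 0.6731


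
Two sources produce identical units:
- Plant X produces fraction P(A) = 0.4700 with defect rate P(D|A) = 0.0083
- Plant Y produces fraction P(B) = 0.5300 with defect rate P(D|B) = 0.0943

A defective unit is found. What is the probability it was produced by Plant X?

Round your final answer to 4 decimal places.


Let A = from Plant X, D = defective

Given:
- P(A) = 0.4700, P(B) = 0.5300
- P(D|A) = 0.0083, P(D|B) = 0.0943

Step 1: Find P(D)
P(D) = P(D|A)P(A) + P(D|B)P(B)
     = 0.0083 × 0.4700 + 0.0943 × 0.5300
     = 0.00390100 + 0.04997900
     = 0.05388000

Step 2: Apply Bayes' theorem
P(A|D) = P(D|A)P(A) / P(D)
       = 0.00390100 / 0.05388000
       = 0.0724


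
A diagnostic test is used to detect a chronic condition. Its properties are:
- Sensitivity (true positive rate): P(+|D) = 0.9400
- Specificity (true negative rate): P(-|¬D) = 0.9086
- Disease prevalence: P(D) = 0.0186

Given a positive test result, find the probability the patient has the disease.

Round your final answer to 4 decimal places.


Let D = has disease, + = positive test

Given:
- P(D) = 0.0186 (prevalence)
- P(+|D) = 0.9400 (sensitivity)
- P(-|¬D) = 0.9086 (specificity)
- P(+|¬D) = 0.0914 (false positive rate = 1 - specificity)

Step 1: Find P(+)
P(+) = P(+|D)P(D) + P(+|¬D)P(¬D)
     = 0.9400 × 0.0186 + 0.0914 × 0.9814
     = 0.01748400 + 0.08969996
     = 0.10718396

Step 2: Apply Bayes' theorem for P(D|+)
P(D|+) = P(+|D)P(D) / P(+)
       = 0.01748400 / 0.10718396
       = 0.1631


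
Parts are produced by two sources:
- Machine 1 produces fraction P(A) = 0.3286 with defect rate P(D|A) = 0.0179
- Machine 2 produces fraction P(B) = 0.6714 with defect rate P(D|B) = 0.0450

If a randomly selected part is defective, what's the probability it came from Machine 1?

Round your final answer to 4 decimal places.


Let A = from Machine 1, D = defective

Given:
- P(A) = 0.3286, P(B) = 0.6714
- P(D|A) = 0.0179, P(D|B) = 0.0450

Step 1: Find P(D)
P(D) = P(D|A)P(A) + P(D|B)P(B)
     = 0.0179 × 0.3286 + 0.0450 × 0.6714
     = 0.00588194 + 0.03021300
     = 0.03609494

Step 2: Apply Bayes' theorem
P(A|D) = P(D|A)P(A) / P(D)
       = 0.00588194 / 0.03609494
       = 0.1630


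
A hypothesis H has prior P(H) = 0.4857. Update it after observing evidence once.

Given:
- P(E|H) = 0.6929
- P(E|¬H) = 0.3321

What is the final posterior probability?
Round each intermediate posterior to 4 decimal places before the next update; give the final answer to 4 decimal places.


Sequential Bayesian updating:

Initial prior: P(H) = 0.4857

Update 1:
  P(E) = 0.6929 × 0.4857 + 0.3321 × 0.5143 = 0.33654153 + 0.17079903 = 0.50734056
  P(H|E) = 0.33654153 / 0.50734056 = 0.6633

Final posterior: 0.6633


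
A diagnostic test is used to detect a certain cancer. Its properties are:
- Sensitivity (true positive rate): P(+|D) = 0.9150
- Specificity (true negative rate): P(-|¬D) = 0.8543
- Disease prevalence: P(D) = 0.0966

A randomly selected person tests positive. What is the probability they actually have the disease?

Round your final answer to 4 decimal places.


Let D = has disease, + = positive test

Given:
- P(D) = 0.0966 (prevalence)
- P(+|D) = 0.9150 (sensitivity)
- P(-|¬D) = 0.8543 (specificity)
- P(+|¬D) = 0.1457 (false positive rate = 1 - specificity)

Step 1: Find P(+)
P(+) = P(+|D)P(D) + P(+|¬D)P(¬D)
     = 0.9150 × 0.0966 + 0.1457 × 0.9034
     = 0.08838900 + 0.13162538
     = 0.22001438

Step 2: Apply Bayes' theorem for P(D|+)
P(D|+) = P(+|D)P(D) / P(+)
       = 0.08838900 / 0.22001438
       = 0.4017


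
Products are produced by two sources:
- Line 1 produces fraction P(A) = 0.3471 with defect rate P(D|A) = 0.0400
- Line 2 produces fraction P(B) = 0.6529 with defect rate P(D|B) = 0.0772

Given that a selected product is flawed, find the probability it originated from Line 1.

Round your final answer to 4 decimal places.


Let A = from Line 1, D = flawed

Given:
- P(A) = 0.3471, P(B) = 0.6529
- P(D|A) = 0.0400, P(D|B) = 0.0772

Step 1: Find P(D)
P(D) = P(D|A)P(A) + P(D|B)P(B)
     = 0.0400 × 0.3471 + 0.0772 × 0.6529
     = 0.01388400 + 0.05040388
     = 0.06428788

Step 2: Apply Bayes' theorem
P(A|D) = P(D|A)P(A) / P(D)
       = 0.01388400 / 0.06428788
       = 0.2160


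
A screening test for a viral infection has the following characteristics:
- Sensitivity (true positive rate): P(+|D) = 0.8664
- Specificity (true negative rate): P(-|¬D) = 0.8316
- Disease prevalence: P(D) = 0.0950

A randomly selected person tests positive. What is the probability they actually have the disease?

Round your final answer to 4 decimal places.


Let D = has disease, + = positive test

Given:
- P(D) = 0.0950 (prevalence)
- P(+|D) = 0.8664 (sensitivity)
- P(-|¬D) = 0.8316 (specificity)
- P(+|¬D) = 0.1684 (false positive rate = 1 - specificity)

Step 1: Find P(+)
P(+) = P(+|D)P(D) + P(+|¬D)P(¬D)
     = 0.8664 × 0.0950 + 0.1684 × 0.9050
     = 0.08230800 + 0.15240200
     = 0.23471000

Step 2: Apply Bayes' theorem for P(D|+)
P(D|+) = P(+|D)P(D) / P(+)
       = 0.08230800 / 0.23471000
       = 0.3507
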